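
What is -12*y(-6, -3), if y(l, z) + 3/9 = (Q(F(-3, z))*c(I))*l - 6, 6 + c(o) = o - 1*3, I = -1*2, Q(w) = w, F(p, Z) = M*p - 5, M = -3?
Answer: -3092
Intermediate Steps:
F(p, Z) = -5 - 3*p (F(p, Z) = -3*p - 5 = -5 - 3*p)
I = -2
c(o) = -9 + o (c(o) = -6 + (o - 1*3) = -6 + (o - 3) = -6 + (-3 + o) = -9 + o)
y(l, z) = -19/3 - 44*l (y(l, z) = -1/3 + (((-5 - 3*(-3))*(-9 - 2))*l - 6) = -1/3 + (((-5 + 9)*(-11))*l - 6) = -1/3 + ((4*(-11))*l - 6) = -1/3 + (-44*l - 6) = -1/3 + (-6 - 44*l) = -19/3 - 44*l)
-12*y(-6, -3) = -12*(-19/3 - 44*(-6)) = -12*(-19/3 + 264) = -12*773/3 = -3092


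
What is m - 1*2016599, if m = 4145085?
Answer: 2128486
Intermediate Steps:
m - 1*2016599 = 4145085 - 1*2016599 = 4145085 - 2016599 = 2128486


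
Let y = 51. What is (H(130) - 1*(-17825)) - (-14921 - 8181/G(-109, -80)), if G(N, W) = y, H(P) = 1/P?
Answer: 72723187/2210 ≈ 32906.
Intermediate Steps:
G(N, W) = 51
(H(130) - 1*(-17825)) - (-14921 - 8181/G(-109, -80)) = (1/130 - 1*(-17825)) - (-14921 - 8181/51) = (1/130 + 17825) - (-14921 - 8181*1/51) = 2317251/130 - (-14921 - 2727/17) = 2317251/130 - 1*(-256384/17) = 2317251/130 + 256384/17 = 72723187/2210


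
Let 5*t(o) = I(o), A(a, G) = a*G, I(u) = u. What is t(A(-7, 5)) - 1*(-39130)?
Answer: 39123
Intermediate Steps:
A(a, G) = G*a
t(o) = o/5
t(A(-7, 5)) - 1*(-39130) = (5*(-7))/5 - 1*(-39130) = (⅕)*(-35) + 39130 = -7 + 39130 = 39123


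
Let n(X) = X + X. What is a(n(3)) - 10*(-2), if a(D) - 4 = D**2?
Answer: 60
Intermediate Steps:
n(X) = 2*X
a(D) = 4 + D**2
a(n(3)) - 10*(-2) = (4 + (2*3)**2) - 10*(-2) = (4 + 6**2) - 1*(-20) = (4 + 36) + 20 = 40 + 20 = 60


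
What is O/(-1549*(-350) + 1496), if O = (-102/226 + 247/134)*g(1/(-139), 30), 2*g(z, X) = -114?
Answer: -1201389/8231887732 ≈ -0.00014594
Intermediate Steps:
g(z, X) = -57 (g(z, X) = (½)*(-114) = -57)
O = -1201389/15142 (O = (-102/226 + 247/134)*(-57) = (-102*1/226 + 247*(1/134))*(-57) = (-51/113 + 247/134)*(-57) = (21077/15142)*(-57) = -1201389/15142 ≈ -79.342)
O/(-1549*(-350) + 1496) = -1201389/(15142*(-1549*(-350) + 1496)) = -1201389/(15142*(542150 + 1496)) = -1201389/15142/543646 = -1201389/15142*1/543646 = -1201389/8231887732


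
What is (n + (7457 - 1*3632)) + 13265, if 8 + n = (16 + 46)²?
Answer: 20926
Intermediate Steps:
n = 3836 (n = -8 + (16 + 46)² = -8 + 62² = -8 + 3844 = 3836)
(n + (7457 - 1*3632)) + 13265 = (3836 + (7457 - 1*3632)) + 13265 = (3836 + (7457 - 3632)) + 13265 = (3836 + 3825) + 13265 = 7661 + 13265 = 20926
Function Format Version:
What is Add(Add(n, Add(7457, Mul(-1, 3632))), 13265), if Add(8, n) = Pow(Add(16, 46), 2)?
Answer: 20926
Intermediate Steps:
n = 3836 (n = Add(-8, Pow(Add(16, 46), 2)) = Add(-8, Pow(62, 2)) = Add(-8, 3844) = 3836)
Add(Add(n, Add(7457, Mul(-1, 3632))), 13265) = Add(Add(3836, Add(7457, Mul(-1, 3632))), 13265) = Add(Add(3836, Add(7457, -3632)), 13265) = Add(Add(3836, 3825), 13265) = Add(7661, 13265) = 20926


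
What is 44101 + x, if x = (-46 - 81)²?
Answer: 60230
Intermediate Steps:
x = 16129 (x = (-127)² = 16129)
44101 + x = 44101 + 16129 = 60230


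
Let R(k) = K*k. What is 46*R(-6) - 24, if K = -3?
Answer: 804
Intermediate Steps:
R(k) = -3*k
46*R(-6) - 24 = 46*(-3*(-6)) - 24 = 46*18 - 24 = 828 - 24 = 804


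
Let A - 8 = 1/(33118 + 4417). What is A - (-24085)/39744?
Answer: 12838398539/1491791040 ≈ 8.6060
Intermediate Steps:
A = 300281/37535 (A = 8 + 1/(33118 + 4417) = 8 + 1/37535 = 300281/37535 ≈ 8.0000)
A - (-24085)/39744 = 300281/37535 - (-24085)/39744 = 300281/37535 - 1*(-24085/39744) = 300281/37535 + 24085/39744 = 12838398539/1491791040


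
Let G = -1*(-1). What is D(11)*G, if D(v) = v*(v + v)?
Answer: 242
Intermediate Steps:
D(v) = 2*v² (D(v) = v*(2*v) = 2*v²)
G = 1
D(11)*G = (2*11²)*1 = (2*121)*1 = 242*1 = 242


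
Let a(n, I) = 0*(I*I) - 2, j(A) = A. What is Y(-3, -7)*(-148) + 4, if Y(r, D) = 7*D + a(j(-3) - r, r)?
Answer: 7552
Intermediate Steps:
a(n, I) = -2 (a(n, I) = 0*I² - 2 = 0 - 2 = -2)
Y(r, D) = -2 + 7*D (Y(r, D) = 7*D - 2 = -2 + 7*D)
Y(-3, -7)*(-148) + 4 = (-2 + 7*(-7))*(-148) + 4 = (-2 - 49)*(-148) + 4 = -51*(-148) + 4 = 7548 + 4 = 7552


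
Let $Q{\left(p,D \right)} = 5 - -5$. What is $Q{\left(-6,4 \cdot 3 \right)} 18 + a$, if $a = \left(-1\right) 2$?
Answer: $178$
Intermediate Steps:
$a = -2$
$Q{\left(p,D \right)} = 10$ ($Q{\left(p,D \right)} = 5 + 5 = 10$)
$Q{\left(-6,4 \cdot 3 \right)} 18 + a = 10 \cdot 18 - 2 = 180 - 2 = 178$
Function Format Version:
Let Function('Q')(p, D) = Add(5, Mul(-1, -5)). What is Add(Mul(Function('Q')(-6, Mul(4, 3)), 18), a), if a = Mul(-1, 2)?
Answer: 178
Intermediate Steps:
a = -2
Function('Q')(p, D) = 10 (Function('Q')(p, D) = Add(5, 5) = 10)
Add(Mul(Function('Q')(-6, Mul(4, 3)), 18), a) = Add(Mul(10, 18), -2) = Add(180, -2) = 178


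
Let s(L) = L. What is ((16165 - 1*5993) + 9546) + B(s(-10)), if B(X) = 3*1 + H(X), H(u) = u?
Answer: 19711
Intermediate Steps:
B(X) = 3 + X (B(X) = 3*1 + X = 3 + X)
((16165 - 1*5993) + 9546) + B(s(-10)) = ((16165 - 1*5993) + 9546) + (3 - 10) = ((16165 - 5993) + 9546) - 7 = (10172 + 9546) - 7 = 19718 - 7 = 19711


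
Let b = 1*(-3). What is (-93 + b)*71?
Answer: -6816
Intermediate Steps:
b = -3
(-93 + b)*71 = (-93 - 3)*71 = -96*71 = -6816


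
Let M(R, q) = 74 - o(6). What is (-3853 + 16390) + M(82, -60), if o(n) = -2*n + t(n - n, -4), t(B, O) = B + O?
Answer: 12627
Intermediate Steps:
o(n) = -4 - 2*n (o(n) = -2*n + ((n - n) - 4) = -2*n + (0 - 4) = -2*n - 4 = -4 - 2*n)
M(R, q) = 90 (M(R, q) = 74 - (-4 - 2*6) = 74 - (-4 - 12) = 74 - 1*(-16) = 74 + 16 = 90)
(-3853 + 16390) + M(82, -60) = (-3853 + 16390) + 90 = 12537 + 90 = 12627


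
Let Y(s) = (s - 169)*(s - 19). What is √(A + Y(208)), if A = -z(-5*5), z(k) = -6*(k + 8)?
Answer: √7269 ≈ 85.258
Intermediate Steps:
z(k) = -48 - 6*k (z(k) = -6*(8 + k) = -48 - 6*k)
A = -102 (A = -(-48 - (-30)*5) = -(-48 - 6*(-25)) = -(-48 + 150) = -1*102 = -102)
Y(s) = (-169 + s)*(-19 + s)
√(A + Y(208)) = √(-102 + (3211 + 208² - 188*208)) = √(-102 + (3211 + 43264 - 39104)) = √(-102 + 7371) = √7269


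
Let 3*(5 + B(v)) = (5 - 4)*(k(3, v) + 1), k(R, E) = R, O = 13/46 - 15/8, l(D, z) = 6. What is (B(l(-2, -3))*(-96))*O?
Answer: -12892/23 ≈ -560.52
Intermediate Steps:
O = -293/184 (O = 13*(1/46) - 15*⅛ = 13/46 - 15/8 = -293/184 ≈ -1.5924)
B(v) = -11/3 (B(v) = -5 + ((5 - 4)*(3 + 1))/3 = -5 + (1*4)/3 = -5 + (⅓)*4 = -5 + 4/3 = -11/3)
(B(l(-2, -3))*(-96))*O = -11/3*(-96)*(-293/184) = 352*(-293/184) = -12892/23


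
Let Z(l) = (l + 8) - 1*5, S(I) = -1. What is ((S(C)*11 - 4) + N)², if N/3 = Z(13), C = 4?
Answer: 1089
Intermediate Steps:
Z(l) = 3 + l (Z(l) = (8 + l) - 5 = 3 + l)
N = 48 (N = 3*(3 + 13) = 3*16 = 48)
((S(C)*11 - 4) + N)² = ((-1*11 - 4) + 48)² = ((-11 - 4) + 48)² = (-15 + 48)² = 33² = 1089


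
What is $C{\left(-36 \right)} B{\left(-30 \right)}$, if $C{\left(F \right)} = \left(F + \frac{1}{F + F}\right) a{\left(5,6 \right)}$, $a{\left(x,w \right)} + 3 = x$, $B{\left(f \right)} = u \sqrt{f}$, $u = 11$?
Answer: $- \frac{28523 i \sqrt{30}}{36} \approx - 4339.6 i$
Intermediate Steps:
$B{\left(f \right)} = 11 \sqrt{f}$
$a{\left(x,w \right)} = -3 + x$
$C{\left(F \right)} = \frac{1}{F} + 2 F$ ($C{\left(F \right)} = \left(F + \frac{1}{F + F}\right) \left(-3 + 5\right) = \left(F + \frac{1}{2 F}\right) 2 = \frac{1}{F} + 2 F$)
$C{\left(-36 \right)} B{\left(-30 \right)} = \left(\frac{1}{-36} + 2 \left(-36\right)\right) 11 \sqrt{-30} = \left(- \frac{1}{36} - 72\right) 11 i \sqrt{30} = - \frac{2593 \cdot 11 i \sqrt{30}}{36} = - \frac{28523 i \sqrt{30}}{36}$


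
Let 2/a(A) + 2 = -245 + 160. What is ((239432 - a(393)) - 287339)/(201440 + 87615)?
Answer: -4167907/25147785 ≈ -0.16574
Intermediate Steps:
a(A) = -2/87 (a(A) = 2/(-2 + (-245 + 160)) = 2/(-2 - 85) = 2/(-87) = 2*(-1/87) = -2/87)
((239432 - a(393)) - 287339)/(201440 + 87615) = ((239432 - 1*(-2/87)) - 287339)/(201440 + 87615) = ((239432 + 2/87) - 287339)/289055 = (20830586/87 - 287339)*(1/289055) = -4167907/87*1/289055 = -4167907/25147785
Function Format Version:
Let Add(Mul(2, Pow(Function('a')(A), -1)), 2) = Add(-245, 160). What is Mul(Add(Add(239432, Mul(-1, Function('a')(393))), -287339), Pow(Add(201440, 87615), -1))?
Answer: Rational(-4167907, 25147785) ≈ -0.16574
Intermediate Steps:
Function('a')(A) = Rational(-2, 87) (Function('a')(A) = Mul(2, Pow(Add(-2, Add(-245, 160)), -1)) = Mul(2, Pow(Add(-2, -85), -1)) = Mul(2, Pow(-87, -1)) = Mul(2, Rational(-1, 87)) = Rational(-2, 87))
Mul(Add(Add(239432, Mul(-1, Function('a')(393))), -287339), Pow(Add(201440, 87615), -1)) = Mul(Add(Add(239432, Mul(-1, Rational(-2, 87))), -287339), Pow(Add(201440, 87615), -1)) = Mul(Add(Add(239432, Rational(2, 87)), -287339), Pow(289055, -1)) = Mul(Add(Rational(20830586, 87), -287339), Rational(1, 289055)) = Mul(Rational(-4167907, 87), Rational(1, 289055)) = Rational(-4167907, 25147785)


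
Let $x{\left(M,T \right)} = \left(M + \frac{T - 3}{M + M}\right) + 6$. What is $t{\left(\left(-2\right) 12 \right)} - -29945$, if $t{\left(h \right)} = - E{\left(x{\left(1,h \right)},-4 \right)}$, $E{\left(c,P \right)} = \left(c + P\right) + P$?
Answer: $\frac{59919}{2} \approx 29960.0$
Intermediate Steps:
$x{\left(M,T \right)} = 6 + M + \frac{-3 + T}{2 M}$ ($x{\left(M,T \right)} = \left(M + \frac{-3 + T}{2 M}\right) + 6 = 6 + M + \frac{-3 + T}{2 M}$)
$E{\left(c,P \right)} = c + 2 P$ ($E{\left(c,P \right)} = \left(P + c\right) + P = c + 2 P$)
$t{\left(h \right)} = \frac{5}{2} - \frac{h}{2}$ ($t{\left(h \right)} = - (\frac{-3 + h + 2 \cdot 1 \left(6 + 1\right)}{2 \cdot 1} + 2 \left(-4\right)) = - (\frac{1}{2} \cdot 1 \left(-3 + h + 2 \cdot 1 \cdot 7\right) - 8) = - (\frac{1}{2} \cdot 1 \left(-3 + h + 14\right) - 8) = - (\frac{1}{2} \cdot 1 \left(11 + h\right) - 8) = - (\left(\frac{11}{2} + \frac{h}{2}\right) - 8) = - (- \frac{5}{2} + \frac{h}{2}) = \frac{5}{2} - \frac{h}{2}$)
$t{\left(\left(-2\right) 12 \right)} - -29945 = \left(\frac{5}{2} - \frac{\left(-2\right) 12}{2}\right) - -29945 = \left(\frac{5}{2} - -12\right) + 29945 = \left(\frac{5}{2} + 12\right) + 29945 = \frac{29}{2} + 29945 = \frac{59919}{2}$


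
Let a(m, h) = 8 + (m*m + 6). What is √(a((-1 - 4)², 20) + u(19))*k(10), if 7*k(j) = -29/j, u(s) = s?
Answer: -29*√658/70 ≈ -10.627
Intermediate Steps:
k(j) = -29/(7*j) (k(j) = (-29/j)/7 = -29/(7*j))
a(m, h) = 14 + m² (a(m, h) = 8 + (m² + 6) = 8 + (6 + m²) = 14 + m²)
√(a((-1 - 4)², 20) + u(19))*k(10) = √((14 + ((-1 - 4)²)²) + 19)*(-29/7/10) = √((14 + ((-5)²)²) + 19)*(-29/7*⅒) = √((14 + 25²) + 19)*(-29/70) = √((14 + 625) + 19)*(-29/70) = √(639 + 19)*(-29/70) = √658*(-29/70) = -29*√658/70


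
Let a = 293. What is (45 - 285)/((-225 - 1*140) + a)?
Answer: 10/3 ≈ 3.3333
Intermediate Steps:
(45 - 285)/((-225 - 1*140) + a) = (45 - 285)/((-225 - 1*140) + 293) = -240/((-225 - 140) + 293) = -240/(-365 + 293) = -240/(-72) = -240*(-1/72) = 10/3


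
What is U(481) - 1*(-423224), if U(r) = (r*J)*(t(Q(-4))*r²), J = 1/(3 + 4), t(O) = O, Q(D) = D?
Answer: -442175996/7 ≈ -6.3168e+7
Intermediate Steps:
J = ⅐ (J = 1/7 = ⅐ ≈ 0.14286)
U(r) = -4*r³/7 (U(r) = (r*(⅐))*(-4*r²) = (r/7)*(-4*r²) = -4*r³/7)
U(481) - 1*(-423224) = -4/7*481³ - 1*(-423224) = -4/7*111284641 + 423224 = -445138564/7 + 423224 = -442175996/7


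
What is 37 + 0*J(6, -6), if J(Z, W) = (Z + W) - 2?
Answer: 37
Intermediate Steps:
J(Z, W) = -2 + W + Z (J(Z, W) = (W + Z) - 2 = -2 + W + Z)
37 + 0*J(6, -6) = 37 + 0*(-2 - 6 + 6) = 37 + 0*(-2) = 37 + 0 = 37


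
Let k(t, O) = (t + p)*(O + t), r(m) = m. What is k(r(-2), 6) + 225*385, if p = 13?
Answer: 86669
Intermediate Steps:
k(t, O) = (13 + t)*(O + t) (k(t, O) = (t + 13)*(O + t) = (13 + t)*(O + t))
k(r(-2), 6) + 225*385 = ((-2)² + 13*6 + 13*(-2) + 6*(-2)) + 225*385 = (4 + 78 - 26 - 12) + 86625 = 44 + 86625 = 86669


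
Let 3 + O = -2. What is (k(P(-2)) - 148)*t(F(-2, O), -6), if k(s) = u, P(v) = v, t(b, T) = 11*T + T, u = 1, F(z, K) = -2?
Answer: 10584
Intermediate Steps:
O = -5 (O = -3 - 2 = -5)
t(b, T) = 12*T
k(s) = 1
(k(P(-2)) - 148)*t(F(-2, O), -6) = (1 - 148)*(12*(-6)) = -147*(-72) = 10584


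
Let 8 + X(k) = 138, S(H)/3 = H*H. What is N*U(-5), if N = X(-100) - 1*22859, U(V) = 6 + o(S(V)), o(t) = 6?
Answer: -272748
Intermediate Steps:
S(H) = 3*H² (S(H) = 3*(H*H) = 3*H²)
X(k) = 130 (X(k) = -8 + 138 = 130)
U(V) = 12 (U(V) = 6 + 6 = 12)
N = -22729 (N = 130 - 1*22859 = 130 - 22859 = -22729)
N*U(-5) = -22729*12 = -272748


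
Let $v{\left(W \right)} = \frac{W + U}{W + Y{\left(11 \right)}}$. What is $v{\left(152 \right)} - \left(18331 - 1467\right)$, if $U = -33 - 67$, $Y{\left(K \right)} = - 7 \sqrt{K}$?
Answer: $- \frac{380528256}{22565} + \frac{364 \sqrt{11}}{22565} \approx -16864.0$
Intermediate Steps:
$U = -100$ ($U = -33 - 67 = -100$)
$v{\left(W \right)} = \frac{-100 + W}{W - 7 \sqrt{11}}$ ($v{\left(W \right)} = \frac{W - 100}{W - 7 \sqrt{11}} = \frac{-100 + W}{W - 7 \sqrt{11}}$)
$v{\left(152 \right)} - \left(18331 - 1467\right) = \frac{-100 + 152}{152 - 7 \sqrt{11}} - \left(18331 - 1467\right) = \frac{1}{152 - 7 \sqrt{11}} \cdot 52 - 16864 = \frac{52}{152 - 7 \sqrt{11}} - 16864 = -16864 + \frac{52}{152 - 7 \sqrt{11}}$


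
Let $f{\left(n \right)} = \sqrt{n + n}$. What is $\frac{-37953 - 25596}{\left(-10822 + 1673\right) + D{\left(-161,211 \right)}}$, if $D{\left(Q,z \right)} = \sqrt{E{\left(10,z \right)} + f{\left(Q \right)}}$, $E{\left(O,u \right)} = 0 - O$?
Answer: $\frac{63549}{9149 - \sqrt{-10 + i \sqrt{322}}} \approx 6.9477 + 0.0029684 i$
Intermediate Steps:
$E{\left(O,u \right)} = - O$
$f{\left(n \right)} = \sqrt{2} \sqrt{n}$ ($f{\left(n \right)} = \sqrt{2 n} = \sqrt{2} \sqrt{n}$)
$D{\left(Q,z \right)} = \sqrt{-10 + \sqrt{2} \sqrt{Q}}$ ($D{\left(Q,z \right)} = \sqrt{\left(-1\right) 10 + \sqrt{2} \sqrt{Q}} = \sqrt{-10 + \sqrt{2} \sqrt{Q}}$)
$\frac{-37953 - 25596}{\left(-10822 + 1673\right) + D{\left(-161,211 \right)}} = \frac{-37953 - 25596}{\left(-10822 + 1673\right) + \sqrt{-10 + \sqrt{2} \sqrt{-161}}} = - \frac{63549}{-9149 + \sqrt{-10 + \sqrt{2} i \sqrt{161}}} = - \frac{63549}{-9149 + \sqrt{-10 + i \sqrt{322}}}$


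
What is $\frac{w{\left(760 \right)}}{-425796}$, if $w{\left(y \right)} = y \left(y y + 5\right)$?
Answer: $- \frac{5225950}{5069} \approx -1031.0$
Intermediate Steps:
$w{\left(y \right)} = y \left(5 + y^{2}\right)$ ($w{\left(y \right)} = y \left(y^{2} + 5\right) = y \left(5 + y^{2}\right)$)
$\frac{w{\left(760 \right)}}{-425796} = \frac{760 \left(5 + 760^{2}\right)}{-425796} = 760 \left(5 + 577600\right) \left(- \frac{1}{425796}\right) = 760 \cdot 577605 \left(- \frac{1}{425796}\right) = 438979800 \left(- \frac{1}{425796}\right) = - \frac{5225950}{5069}$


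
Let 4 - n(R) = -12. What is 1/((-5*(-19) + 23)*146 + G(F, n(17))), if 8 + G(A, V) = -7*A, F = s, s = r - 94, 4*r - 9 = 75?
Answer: 1/17731 ≈ 5.6398e-5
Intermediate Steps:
r = 21 (r = 9/4 + (¼)*75 = 9/4 + 75/4 = 21)
s = -73 (s = 21 - 94 = -73)
n(R) = 16 (n(R) = 4 - 1*(-12) = 4 + 12 = 16)
F = -73
G(A, V) = -8 - 7*A
1/((-5*(-19) + 23)*146 + G(F, n(17))) = 1/((-5*(-19) + 23)*146 + (-8 - 7*(-73))) = 1/((95 + 23)*146 + (-8 + 511)) = 1/(118*146 + 503) = 1/(17228 + 503) = 1/17731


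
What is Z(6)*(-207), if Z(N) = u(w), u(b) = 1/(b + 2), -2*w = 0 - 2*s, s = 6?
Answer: -207/8 ≈ -25.875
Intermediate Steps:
w = 6 (w = -(0 - 2*6)/2 = -(0 - 12)/2 = -½*(-12) = 6)
u(b) = 1/(2 + b)
Z(N) = ⅛ (Z(N) = 1/(2 + 6) = 1/8 = ⅛)
Z(6)*(-207) = (⅛)*(-207) = -207/8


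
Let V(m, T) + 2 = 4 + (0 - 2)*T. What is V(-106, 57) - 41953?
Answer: -42065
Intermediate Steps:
V(m, T) = 2 - 2*T (V(m, T) = -2 + (4 + (0 - 2)*T) = -2 + (4 - 2*T) = 2 - 2*T)
V(-106, 57) - 41953 = (2 - 2*57) - 41953 = (2 - 114) - 41953 = -112 - 41953 = -42065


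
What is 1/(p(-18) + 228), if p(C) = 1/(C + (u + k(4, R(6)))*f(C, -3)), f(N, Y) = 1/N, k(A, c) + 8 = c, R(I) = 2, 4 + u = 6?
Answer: 160/36471 ≈ 0.0043871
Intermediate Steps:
u = 2 (u = -4 + 6 = 2)
k(A, c) = -8 + c
f(N, Y) = 1/N
p(C) = 1/(C - 4/C) (p(C) = 1/(C + (2 + (-8 + 2))/C) = 1/(C + (2 - 6)/C) = 1/(C - 4/C))
1/(p(-18) + 228) = 1/(-18/(-4 + (-18)**2) + 228) = 1/(-18/(-4 + 324) + 228) = 1/(-18/320 + 228) = 1/(-18*1/320 + 228) = 1/(-9/160 + 228) = 1/(36471/160) = 160/36471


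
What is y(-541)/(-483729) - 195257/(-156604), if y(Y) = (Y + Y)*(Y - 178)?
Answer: -27379861279/75753896316 ≈ -0.36143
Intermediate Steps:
y(Y) = 2*Y*(-178 + Y) (y(Y) = (2*Y)*(-178 + Y) = 2*Y*(-178 + Y))
y(-541)/(-483729) - 195257/(-156604) = (2*(-541)*(-178 - 541))/(-483729) - 195257/(-156604) = (2*(-541)*(-719))*(-1/483729) - 195257*(-1/156604) = 777958*(-1/483729) + 195257/156604 = -777958/483729 + 195257/156604 = -27379861279/75753896316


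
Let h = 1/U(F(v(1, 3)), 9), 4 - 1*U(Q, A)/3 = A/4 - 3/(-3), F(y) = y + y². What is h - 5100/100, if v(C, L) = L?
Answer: -455/9 ≈ -50.556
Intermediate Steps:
U(Q, A) = 9 - 3*A/4 (U(Q, A) = 12 - 3*(A/4 - 3/(-3)) = 12 - 3*(A*(¼) - 3*(-⅓)) = 12 - 3*(A/4 + 1) = 12 - 3*(1 + A/4) = 12 + (-3 - 3*A/4) = 9 - 3*A/4)
h = 4/9 (h = 1/(9 - ¾*9) = 1/(9 - 27/4) = 1/(9/4) = 4/9 ≈ 0.44444)
h - 5100/100 = 4/9 - 5100/100 = 4/9 - 85*⅗ = 4/9 - 51 = -455/9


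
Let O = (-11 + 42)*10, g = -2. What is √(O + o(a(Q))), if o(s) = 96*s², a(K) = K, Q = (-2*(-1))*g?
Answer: √1846 ≈ 42.965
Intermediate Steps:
Q = -4 (Q = -2*(-1)*(-2) = 2*(-2) = -4)
O = 310 (O = 31*10 = 310)
√(O + o(a(Q))) = √(310 + 96*(-4)²) = √(310 + 96*16) = √(310 + 1536) = √1846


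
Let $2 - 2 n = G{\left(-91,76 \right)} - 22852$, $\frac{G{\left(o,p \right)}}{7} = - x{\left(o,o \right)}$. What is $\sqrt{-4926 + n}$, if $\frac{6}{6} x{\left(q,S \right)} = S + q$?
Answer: $2 \sqrt{1466} \approx 76.577$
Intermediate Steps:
$x{\left(q,S \right)} = S + q$
$G{\left(o,p \right)} = - 14 o$ ($G{\left(o,p \right)} = 7 \left(- (o + o)\right) = 7 \left(- 2 o\right) = - 14 o$)
$n = 10790$ ($n = 1 - \frac{\left(-14\right) \left(-91\right) - 22852}{2} = 1 - \frac{1274 - 22852}{2} = 1 - -10789 = 1 + 10789 = 10790$)
$\sqrt{-4926 + n} = \sqrt{-4926 + 10790} = \sqrt{5864} = 2 \sqrt{1466}$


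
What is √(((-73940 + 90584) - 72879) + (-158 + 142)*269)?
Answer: I*√60539 ≈ 246.05*I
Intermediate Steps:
√(((-73940 + 90584) - 72879) + (-158 + 142)*269) = √((16644 - 72879) - 16*269) = √(-56235 - 4304) = √(-60539) = I*√60539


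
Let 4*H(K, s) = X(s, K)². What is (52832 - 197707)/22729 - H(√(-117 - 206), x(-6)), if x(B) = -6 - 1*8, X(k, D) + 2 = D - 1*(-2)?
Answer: 6761967/90916 ≈ 74.376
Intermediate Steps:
X(k, D) = D (X(k, D) = -2 + (D - 1*(-2)) = -2 + (D + 2) = -2 + (2 + D) = D)
x(B) = -14 (x(B) = -6 - 8 = -14)
H(K, s) = K²/4
(52832 - 197707)/22729 - H(√(-117 - 206), x(-6)) = (52832 - 197707)/22729 - (√(-117 - 206))²/4 = -144875*1/22729 - (√(-323))²/4 = -144875/22729 - (I*√323)²/4 = -144875/22729 - (-323)/4 = -144875/22729 - 1*(-323/4) = -144875/22729 + 323/4 = 6761967/90916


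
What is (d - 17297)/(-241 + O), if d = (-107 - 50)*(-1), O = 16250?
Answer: -17140/16009 ≈ -1.0706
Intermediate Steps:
d = 157 (d = -157*(-1) = 157)
(d - 17297)/(-241 + O) = (157 - 17297)/(-241 + 16250) = -17140/16009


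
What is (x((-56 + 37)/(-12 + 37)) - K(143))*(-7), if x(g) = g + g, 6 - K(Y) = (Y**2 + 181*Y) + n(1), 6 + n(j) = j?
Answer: -8105909/25 ≈ -3.2424e+5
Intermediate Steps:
n(j) = -6 + j
K(Y) = 11 - Y**2 - 181*Y (K(Y) = 6 - ((Y**2 + 181*Y) + (-6 + 1)) = 6 - ((Y**2 + 181*Y) - 5) = 6 - (-5 + Y**2 + 181*Y) = 6 + (5 - Y**2 - 181*Y) = 11 - Y**2 - 181*Y)
x(g) = 2*g
(x((-56 + 37)/(-12 + 37)) - K(143))*(-7) = (2*((-56 + 37)/(-12 + 37)) - (11 - 1*143**2 - 181*143))*(-7) = (2*(-19/25) - (11 - 1*20449 - 25883))*(-7) = (2*(-19*1/25) - (11 - 20449 - 25883))*(-7) = (2*(-19/25) - 1*(-46321))*(-7) = (-38/25 + 46321)*(-7) = (1157987/25)*(-7) = -8105909/25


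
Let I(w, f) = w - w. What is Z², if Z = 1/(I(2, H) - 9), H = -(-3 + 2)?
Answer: 1/81 ≈ 0.012346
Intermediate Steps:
H = 1 (H = -1*(-1) = 1)
I(w, f) = 0
Z = -⅑ (Z = 1/(0 - 9) = 1/(-9) = -⅑ ≈ -0.11111)
Z² = (-⅑)² = 1/81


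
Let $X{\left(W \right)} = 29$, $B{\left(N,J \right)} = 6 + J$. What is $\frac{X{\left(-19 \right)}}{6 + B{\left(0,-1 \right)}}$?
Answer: $\frac{29}{11} \approx 2.6364$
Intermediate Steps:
$\frac{X{\left(-19 \right)}}{6 + B{\left(0,-1 \right)}} = \frac{29}{6 + \left(6 - 1\right)} = \frac{29}{6 + 5} = \frac{29}{11}$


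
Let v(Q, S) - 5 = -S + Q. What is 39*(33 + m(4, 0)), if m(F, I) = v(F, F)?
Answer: 1482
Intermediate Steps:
v(Q, S) = 5 + Q - S (v(Q, S) = 5 + (-S + Q) = 5 + (Q - S) = 5 + Q - S)
m(F, I) = 5 (m(F, I) = 5 + F - F = 5)
39*(33 + m(4, 0)) = 39*(33 + 5) = 39*38 = 1482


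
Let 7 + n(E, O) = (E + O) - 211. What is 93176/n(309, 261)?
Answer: 11647/44 ≈ 264.70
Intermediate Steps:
n(E, O) = -218 + E + O (n(E, O) = -7 + ((E + O) - 211) = -7 + (-211 + E + O) = -218 + E + O)
93176/n(309, 261) = 93176/(-218 + 309 + 261) = 93176/352 = 93176*(1/352) = 11647/44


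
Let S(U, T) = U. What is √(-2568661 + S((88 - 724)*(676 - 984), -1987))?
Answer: I*√2372773 ≈ 1540.4*I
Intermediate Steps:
√(-2568661 + S((88 - 724)*(676 - 984), -1987)) = √(-2568661 + (88 - 724)*(676 - 984)) = √(-2568661 - 636*(-308)) = √(-2568661 + 195888) = √(-2372773) = I*√2372773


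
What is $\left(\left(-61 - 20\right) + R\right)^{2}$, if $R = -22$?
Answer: $10609$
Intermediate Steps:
$\left(\left(-61 - 20\right) + R\right)^{2} = \left(\left(-61 - 20\right) - 22\right)^{2} = \left(-81 - 22\right)^{2} = \left(-103\right)^{2} = 10609$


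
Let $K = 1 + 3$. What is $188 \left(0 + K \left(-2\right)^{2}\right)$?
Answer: $3008$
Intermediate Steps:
$K = 4$
$188 \left(0 + K \left(-2\right)^{2}\right) = 188 \left(0 + 4 \left(-2\right)^{2}\right) = 188 \left(0 + 4 \cdot 4\right) = 188 \left(0 + 16\right) = 188 \cdot 16 = 3008$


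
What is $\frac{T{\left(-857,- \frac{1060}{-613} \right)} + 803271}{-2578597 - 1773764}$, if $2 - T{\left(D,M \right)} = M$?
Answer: $- \frac{492405289}{2667997293} \approx -0.18456$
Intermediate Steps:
$T{\left(D,M \right)} = 2 - M$
$\frac{T{\left(-857,- \frac{1060}{-613} \right)} + 803271}{-2578597 - 1773764} = \frac{\left(2 - - \frac{1060}{-613}\right) + 803271}{-2578597 - 1773764} = \frac{\left(2 - \left(-1060\right) \left(- \frac{1}{613}\right)\right) + 803271}{-4352361} = \left(\left(2 - \frac{1060}{613}\right) + 803271\right) \left(- \frac{1}{4352361}\right) = \left(\frac{166}{613} + 803271\right) \left(- \frac{1}{4352361}\right) = \frac{492405289}{613} \left(- \frac{1}{4352361}\right) = - \frac{492405289}{2667997293}$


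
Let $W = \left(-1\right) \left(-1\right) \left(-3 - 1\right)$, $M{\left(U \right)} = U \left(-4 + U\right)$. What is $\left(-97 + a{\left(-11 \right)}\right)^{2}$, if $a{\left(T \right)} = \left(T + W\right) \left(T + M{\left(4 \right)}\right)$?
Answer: $4624$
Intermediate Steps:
$W = -4$ ($W = 1 \left(-3 - 1\right) = 1 \left(-4\right) = -4$)
$a{\left(T \right)} = T \left(-4 + T\right)$ ($a{\left(T \right)} = \left(T - 4\right) \left(T + 4 \left(-4 + 4\right)\right) = \left(-4 + T\right) \left(T + 4 \cdot 0\right) = \left(-4 + T\right) \left(T + 0\right) = \left(-4 + T\right) T = T \left(-4 + T\right)$)
$\left(-97 + a{\left(-11 \right)}\right)^{2} = \left(-97 - 11 \left(-4 - 11\right)\right)^{2} = \left(-97 - -165\right)^{2} = \left(-97 + 165\right)^{2} = 68^{2} = 4624$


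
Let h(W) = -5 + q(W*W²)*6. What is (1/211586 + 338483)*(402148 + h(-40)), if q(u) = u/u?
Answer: 28801213265019811/211586 ≈ 1.3612e+11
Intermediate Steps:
q(u) = 1
h(W) = 1 (h(W) = -5 + 1*6 = -5 + 6 = 1)
(1/211586 + 338483)*(402148 + h(-40)) = (1/211586 + 338483)*(402148 + 1) = (1/211586 + 338483)*402149 = (71618264039/211586)*402149 = 28801213265019811/211586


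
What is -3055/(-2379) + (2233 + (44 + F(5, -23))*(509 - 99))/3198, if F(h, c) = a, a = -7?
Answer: 1312093/195078 ≈ 6.7260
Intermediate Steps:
F(h, c) = -7
-3055/(-2379) + (2233 + (44 + F(5, -23))*(509 - 99))/3198 = -3055/(-2379) + (2233 + (44 - 7)*(509 - 99))/3198 = -3055*(-1/2379) + (2233 + 37*410)*(1/3198) = 235/183 + (2233 + 15170)*(1/3198) = 235/183 + 17403*(1/3198) = 235/183 + 5801/1066 = 1312093/195078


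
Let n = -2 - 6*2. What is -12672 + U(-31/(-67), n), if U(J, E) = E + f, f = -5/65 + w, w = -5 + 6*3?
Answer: -164750/13 ≈ -12673.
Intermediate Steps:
n = -14 (n = -2 - 12 = -14)
w = 13 (w = -5 + 18 = 13)
f = 168/13 (f = -5/65 + 13 = -5*1/65 + 13 = -1/13 + 13 = 168/13 ≈ 12.923)
U(J, E) = 168/13 + E (U(J, E) = E + 168/13 = 168/13 + E)
-12672 + U(-31/(-67), n) = -12672 + (168/13 - 14) = -12672 - 14/13 = -164750/13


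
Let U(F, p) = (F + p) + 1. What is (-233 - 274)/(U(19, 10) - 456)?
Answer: 169/142 ≈ 1.1901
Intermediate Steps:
U(F, p) = 1 + F + p
(-233 - 274)/(U(19, 10) - 456) = (-233 - 274)/((1 + 19 + 10) - 456) = -507/(30 - 456) = -507/(-426) = -507*(-1/426) = 169/142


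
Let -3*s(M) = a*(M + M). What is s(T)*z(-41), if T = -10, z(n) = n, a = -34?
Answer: 27880/3 ≈ 9293.3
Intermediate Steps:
s(M) = 68*M/3 (s(M) = -(-34)*(M + M)/3 = -(-34)*2*M/3 = -(-68)*M/3 = 68*M/3)
s(T)*z(-41) = ((68/3)*(-10))*(-41) = -680/3*(-41) = 27880/3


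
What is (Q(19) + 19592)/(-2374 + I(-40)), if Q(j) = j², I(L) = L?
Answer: -19953/2414 ≈ -8.2655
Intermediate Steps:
(Q(19) + 19592)/(-2374 + I(-40)) = (19² + 19592)/(-2374 - 40) = (361 + 19592)/(-2414) = 19953*(-1/2414) = -19953/2414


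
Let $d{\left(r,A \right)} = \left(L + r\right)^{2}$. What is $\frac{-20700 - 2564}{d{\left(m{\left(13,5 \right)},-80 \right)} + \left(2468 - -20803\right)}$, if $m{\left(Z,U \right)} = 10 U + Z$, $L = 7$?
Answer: $- \frac{23264}{28171} \approx -0.82581$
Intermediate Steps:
$m{\left(Z,U \right)} = Z + 10 U$
$d{\left(r,A \right)} = \left(7 + r\right)^{2}$
$\frac{-20700 - 2564}{d{\left(m{\left(13,5 \right)},-80 \right)} + \left(2468 - -20803\right)} = \frac{-20700 - 2564}{\left(7 + \left(13 + 10 \cdot 5\right)\right)^{2} + \left(2468 - -20803\right)} = - \frac{23264}{\left(7 + \left(13 + 50\right)\right)^{2} + \left(2468 + 20803\right)} = - \frac{23264}{\left(7 + 63\right)^{2} + 23271} = - \frac{23264}{70^{2} + 23271} = - \frac{23264}{4900 + 23271} = - \frac{23264}{28171}$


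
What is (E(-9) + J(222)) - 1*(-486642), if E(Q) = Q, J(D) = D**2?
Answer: 535917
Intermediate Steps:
(E(-9) + J(222)) - 1*(-486642) = (-9 + 222**2) - 1*(-486642) = (-9 + 49284) + 486642 = 49275 + 486642 = 535917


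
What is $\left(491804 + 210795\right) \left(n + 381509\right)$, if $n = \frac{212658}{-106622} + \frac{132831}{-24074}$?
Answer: $\frac{344008242626440177061}{1283409014} \approx 2.6804 \cdot 10^{11}$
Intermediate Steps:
$n = - \frac{9641117787}{1283409014}$ ($n = 212658 \left(- \frac{1}{106622}\right) + 132831 \left(- \frac{1}{24074}\right) = - \frac{106329}{53311} - \frac{132831}{24074} = - \frac{9641117787}{1283409014} \approx -7.5121$)
$\left(491804 + 210795\right) \left(n + 381509\right) = \left(491804 + 210795\right) \left(- \frac{9641117787}{1283409014} + 381509\right) = 702599 \cdot \frac{489622448404339}{1283409014} = \frac{344008242626440177061}{1283409014}$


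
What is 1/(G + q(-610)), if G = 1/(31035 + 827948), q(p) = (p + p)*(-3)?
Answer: 858983/3143877781 ≈ 0.00027322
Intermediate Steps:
q(p) = -6*p (q(p) = (2*p)*(-3) = -6*p)
G = 1/858983 ≈ 1.1642e-6
1/(G + q(-610)) = 1/(1/858983 - 6*(-610)) = 1/(1/858983 + 3660) = 1/(3143877781/858983) = 858983/3143877781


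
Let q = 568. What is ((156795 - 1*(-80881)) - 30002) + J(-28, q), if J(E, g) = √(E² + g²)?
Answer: 207674 + 4*√20213 ≈ 2.0824e+5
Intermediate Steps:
((156795 - 1*(-80881)) - 30002) + J(-28, q) = ((156795 - 1*(-80881)) - 30002) + √((-28)² + 568²) = ((156795 + 80881) - 30002) + √(784 + 322624) = (237676 - 30002) + √323408 = 207674 + 4*√20213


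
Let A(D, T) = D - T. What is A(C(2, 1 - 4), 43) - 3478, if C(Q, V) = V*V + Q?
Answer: -3510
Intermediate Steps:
C(Q, V) = Q + V² (C(Q, V) = V² + Q = Q + V²)
A(C(2, 1 - 4), 43) - 3478 = ((2 + (1 - 4)²) - 1*43) - 3478 = ((2 + (-3)²) - 43) - 3478 = ((2 + 9) - 43) - 3478 = (11 - 43) - 3478 = -32 - 3478 = -3510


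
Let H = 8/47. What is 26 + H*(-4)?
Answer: 1190/47 ≈ 25.319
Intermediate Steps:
H = 8/47 (H = 8*(1/47) = 8/47 ≈ 0.17021)
26 + H*(-4) = 26 + (8/47)*(-4) = 26 - 32/47 = 1190/47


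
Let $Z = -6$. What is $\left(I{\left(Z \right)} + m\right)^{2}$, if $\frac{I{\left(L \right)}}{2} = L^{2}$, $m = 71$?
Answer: $20449$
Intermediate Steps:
$I{\left(L \right)} = 2 L^{2}$
$\left(I{\left(Z \right)} + m\right)^{2} = \left(2 \left(-6\right)^{2} + 71\right)^{2} = \left(2 \cdot 36 + 71\right)^{2} = \left(72 + 71\right)^{2} = 143^{2} = 20449$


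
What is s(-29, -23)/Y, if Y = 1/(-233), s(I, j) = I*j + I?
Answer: -148654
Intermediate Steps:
s(I, j) = I + I*j
Y = -1/233 ≈ -0.0042918
s(-29, -23)/Y = (-29*(1 - 23))/(-1/233) = -29*(-22)*(-233) = 638*(-233) = -148654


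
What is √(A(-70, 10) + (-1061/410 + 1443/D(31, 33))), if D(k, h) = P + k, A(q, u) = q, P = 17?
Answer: I*√28594015/820 ≈ 6.5211*I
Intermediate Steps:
D(k, h) = 17 + k
√(A(-70, 10) + (-1061/410 + 1443/D(31, 33))) = √(-70 + (-1061/410 + 1443/(17 + 31))) = √(-70 + (-1061*1/410 + 1443/48)) = √(-70 + (-1061/410 + 1443*(1/48))) = √(-70 + (-1061/410 + 481/16)) = √(-70 + 90117/3280) = √(-139483/3280) = I*√28594015/820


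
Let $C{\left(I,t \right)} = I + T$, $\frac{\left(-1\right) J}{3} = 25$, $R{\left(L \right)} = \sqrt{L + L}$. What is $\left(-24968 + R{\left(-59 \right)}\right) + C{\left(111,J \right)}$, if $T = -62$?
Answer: $-24919 + i \sqrt{118} \approx -24919.0 + 10.863 i$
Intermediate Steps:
$R{\left(L \right)} = \sqrt{2} \sqrt{L}$ ($R{\left(L \right)} = \sqrt{2 L} = \sqrt{2} \sqrt{L}$)
$J = -75$ ($J = \left(-3\right) 25 = -75$)
$C{\left(I,t \right)} = -62 + I$ ($C{\left(I,t \right)} = I - 62 = -62 + I$)
$\left(-24968 + R{\left(-59 \right)}\right) + C{\left(111,J \right)} = \left(-24968 + \sqrt{2} \sqrt{-59}\right) + \left(-62 + 111\right) = \left(-24968 + \sqrt{2} i \sqrt{59}\right) + 49 = \left(-24968 + i \sqrt{118}\right) + 49 = -24919 + i \sqrt{118}$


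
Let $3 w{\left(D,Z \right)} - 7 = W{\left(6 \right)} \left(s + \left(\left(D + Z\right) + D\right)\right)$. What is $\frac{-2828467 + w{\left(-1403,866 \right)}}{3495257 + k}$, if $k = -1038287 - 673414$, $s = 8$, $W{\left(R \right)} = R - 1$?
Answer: $- \frac{4247527}{2675334} \approx -1.5877$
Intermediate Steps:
$W{\left(R \right)} = -1 + R$
$k = -1711701$
$w{\left(D,Z \right)} = \frac{47}{3} + \frac{5 Z}{3} + \frac{10 D}{3}$ ($w{\left(D,Z \right)} = \frac{7}{3} + \frac{\left(-1 + 6\right) \left(8 + \left(\left(D + Z\right) + D\right)\right)}{3} = \frac{7}{3} + \frac{5 \left(8 + \left(Z + 2 D\right)\right)}{3} = \frac{7}{3} + \frac{5 \left(8 + Z + 2 D\right)}{3} = \frac{7}{3} + \frac{40 + 5 Z + 10 D}{3} = \frac{7}{3} + \left(\frac{40}{3} + \frac{5 Z}{3} + \frac{10 D}{3}\right) = \frac{47}{3} + \frac{5 Z}{3} + \frac{10 D}{3}$)
$\frac{-2828467 + w{\left(-1403,866 \right)}}{3495257 + k} = \frac{-2828467 + \left(\frac{47}{3} + \frac{5}{3} \cdot 866 + \frac{10}{3} \left(-1403\right)\right)}{3495257 - 1711701} = \frac{-2828467 + \left(\frac{47}{3} + \frac{4330}{3} - \frac{14030}{3}\right)}{1783556} = \left(-2828467 - \frac{9653}{3}\right) \frac{1}{1783556} = \left(- \frac{8495054}{3}\right) \frac{1}{1783556} = - \frac{4247527}{2675334}$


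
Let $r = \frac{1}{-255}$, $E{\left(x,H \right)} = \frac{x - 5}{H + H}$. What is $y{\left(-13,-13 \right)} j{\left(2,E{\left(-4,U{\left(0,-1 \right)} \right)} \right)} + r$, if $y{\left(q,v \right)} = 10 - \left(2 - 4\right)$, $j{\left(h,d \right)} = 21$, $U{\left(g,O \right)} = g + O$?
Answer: $\frac{64259}{255} \approx 252.0$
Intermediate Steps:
$U{\left(g,O \right)} = O + g$
$E{\left(x,H \right)} = \frac{-5 + x}{2 H}$
$y{\left(q,v \right)} = 12$ ($y{\left(q,v \right)} = 10 - \left(2 - 4\right) = 10 - -2 = 10 + 2 = 12$)
$r = - \frac{1}{255} \approx -0.0039216$
$y{\left(-13,-13 \right)} j{\left(2,E{\left(-4,U{\left(0,-1 \right)} \right)} \right)} + r = 12 \cdot 21 - \frac{1}{255} = 252 - \frac{1}{255} = \frac{64259}{255}$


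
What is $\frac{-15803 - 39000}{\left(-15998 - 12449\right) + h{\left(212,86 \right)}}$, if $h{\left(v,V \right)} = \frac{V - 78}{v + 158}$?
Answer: $\frac{1448365}{751813} \approx 1.9265$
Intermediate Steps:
$h{\left(v,V \right)} = \frac{-78 + V}{158 + v}$
$\frac{-15803 - 39000}{\left(-15998 - 12449\right) + h{\left(212,86 \right)}} = \frac{-15803 - 39000}{\left(-15998 - 12449\right) + \frac{-78 + 86}{158 + 212}} = - \frac{54803}{\left(-15998 - 12449\right) + \frac{1}{370} \cdot 8} = - \frac{54803}{-28447 + \frac{1}{370} \cdot 8} = - \frac{54803}{-28447 + \frac{4}{185}} = - \frac{54803}{- \frac{5262691}{185}} = \left(-54803\right) \left(- \frac{185}{5262691}\right) = \frac{1448365}{751813}$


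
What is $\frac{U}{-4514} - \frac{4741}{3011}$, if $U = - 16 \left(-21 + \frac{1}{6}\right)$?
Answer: $- \frac{33606811}{20387481} \approx -1.6484$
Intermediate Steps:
$U = \frac{1000}{3}$ ($U = - 16 \left(-21 + \frac{1}{6}\right) = \left(-16\right) \left(- \frac{125}{6}\right) = \frac{1000}{3} \approx 333.33$)
$\frac{U}{-4514} - \frac{4741}{3011} = \frac{1000}{3 \left(-4514\right)} - \frac{4741}{3011} = \frac{1000}{3} \left(- \frac{1}{4514}\right) - \frac{4741}{3011} = - \frac{500}{6771} - \frac{4741}{3011} = - \frac{33606811}{20387481}$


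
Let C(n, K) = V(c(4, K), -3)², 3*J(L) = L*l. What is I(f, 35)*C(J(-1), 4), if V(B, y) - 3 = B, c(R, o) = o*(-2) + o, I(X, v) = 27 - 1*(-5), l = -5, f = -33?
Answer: 32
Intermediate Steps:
I(X, v) = 32 (I(X, v) = 27 + 5 = 32)
c(R, o) = -o (c(R, o) = -2*o + o = -o)
V(B, y) = 3 + B
J(L) = -5*L/3 (J(L) = (L*(-5))/3 = (-5*L)/3 = -5*L/3)
C(n, K) = (3 - K)²
I(f, 35)*C(J(-1), 4) = 32*(-3 + 4)² = 32*1² = 32*1 = 32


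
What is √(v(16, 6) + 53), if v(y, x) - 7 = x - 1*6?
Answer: 2*√15 ≈ 7.7460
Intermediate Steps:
v(y, x) = 1 + x (v(y, x) = 7 + (x - 1*6) = 7 + (x - 6) = 7 + (-6 + x) = 1 + x)
√(v(16, 6) + 53) = √((1 + 6) + 53) = √(7 + 53) = √60 = 2*√15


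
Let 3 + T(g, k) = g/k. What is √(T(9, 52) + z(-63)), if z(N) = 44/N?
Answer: I*√1050959/546 ≈ 1.8776*I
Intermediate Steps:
T(g, k) = -3 + g/k
√(T(9, 52) + z(-63)) = √((-3 + 9/52) + 44/(-63)) = √((-3 + 9*(1/52)) + 44*(-1/63)) = √((-3 + 9/52) - 44/63) = √(-147/52 - 44/63) = √(-11549/3276) = I*√1050959/546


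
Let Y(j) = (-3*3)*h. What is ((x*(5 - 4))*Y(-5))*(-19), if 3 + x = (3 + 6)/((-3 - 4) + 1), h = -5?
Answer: 7695/2 ≈ 3847.5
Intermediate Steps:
x = -9/2 (x = -3 + (3 + 6)/((-3 - 4) + 1) = -3 + 9/(-7 + 1) = -3 + 9/(-6) = -3 + 9*(-1/6) = -3 - 3/2 = -9/2 ≈ -4.5000)
Y(j) = 45 (Y(j) = -3*3*(-5) = -9*(-5) = 45)
((x*(5 - 4))*Y(-5))*(-19) = (-9*(5 - 4)/2*45)*(-19) = (-9/2*1*45)*(-19) = -9/2*45*(-19) = -405/2*(-19) = 7695/2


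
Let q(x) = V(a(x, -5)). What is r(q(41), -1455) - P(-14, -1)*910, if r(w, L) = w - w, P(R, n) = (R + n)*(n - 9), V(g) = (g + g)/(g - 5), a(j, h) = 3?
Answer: -136500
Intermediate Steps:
V(g) = 2*g/(-5 + g) (V(g) = (2*g)/(-5 + g) = 2*g/(-5 + g))
q(x) = -3 (q(x) = 2*3/(-5 + 3) = 2*3/(-2) = 2*3*(-½) = -3)
P(R, n) = (-9 + n)*(R + n) (P(R, n) = (R + n)*(-9 + n) = (-9 + n)*(R + n))
r(w, L) = 0
r(q(41), -1455) - P(-14, -1)*910 = 0 - ((-1)² - 9*(-14) - 9*(-1) - 14*(-1))*910 = 0 - (1 + 126 + 9 + 14)*910 = 0 - 150*910 = 0 - 1*136500 = 0 - 136500 = -136500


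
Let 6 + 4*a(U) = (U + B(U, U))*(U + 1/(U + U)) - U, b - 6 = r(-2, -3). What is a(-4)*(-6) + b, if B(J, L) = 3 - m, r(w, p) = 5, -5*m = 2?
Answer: 823/80 ≈ 10.288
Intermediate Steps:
m = -⅖ (m = -⅕*2 = -⅖ ≈ -0.40000)
B(J, L) = 17/5 (B(J, L) = 3 - 1*(-⅖) = 3 + ⅖ = 17/5)
b = 11 (b = 6 + 5 = 11)
a(U) = -3/2 - U/4 + (17/5 + U)*(U + 1/(2*U))/4 (a(U) = -3/2 + ((U + 17/5)*(U + 1/(U + U)) - U)/4 = -3/2 + ((17/5 + U)*(U + 1/(2*U)) - U)/4 = -3/2 + (-U + (17/5 + U)*(U + 1/(2*U)))/4 = -3/2 + (-U/4 + (17/5 + U)*(U + 1/(2*U))/4) = -3/2 - U/4 + (17/5 + U)*(U + 1/(2*U))/4)
a(-4)*(-6) + b = ((1/40)*(17 - 4*(-55 + 10*(-4)² + 24*(-4)))/(-4))*(-6) + 11 = ((1/40)*(-¼)*(17 - 4*(-55 + 10*16 - 96)))*(-6) + 11 = ((1/40)*(-¼)*(17 - 4*(-55 + 160 - 96)))*(-6) + 11 = ((1/40)*(-¼)*(17 - 4*9))*(-6) + 11 = ((1/40)*(-¼)*(17 - 36))*(-6) + 11 = ((1/40)*(-¼)*(-19))*(-6) + 11 = (19/160)*(-6) + 11 = -57/80 + 11 = 823/80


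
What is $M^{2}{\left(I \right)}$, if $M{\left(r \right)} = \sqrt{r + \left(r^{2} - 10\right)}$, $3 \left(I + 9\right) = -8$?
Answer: $\frac{1030}{9} \approx 114.44$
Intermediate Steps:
$I = - \frac{35}{3}$ ($I = -9 + \frac{1}{3} \left(-8\right) = -9 - \frac{8}{3} = - \frac{35}{3} \approx -11.667$)
$M{\left(r \right)} = \sqrt{-10 + r + r^{2}}$ ($M{\left(r \right)} = \sqrt{r + \left(r^{2} - 10\right)} = \sqrt{r + \left(-10 + r^{2}\right)} = \sqrt{-10 + r + r^{2}}$)
$M^{2}{\left(I \right)} = \left(\sqrt{-10 - \frac{35}{3} + \left(- \frac{35}{3}\right)^{2}}\right)^{2} = \left(\sqrt{-10 - \frac{35}{3} + \frac{1225}{9}}\right)^{2} = \left(\sqrt{\frac{1030}{9}}\right)^{2} = \left(\frac{\sqrt{1030}}{3}\right)^{2} = \frac{1030}{9}$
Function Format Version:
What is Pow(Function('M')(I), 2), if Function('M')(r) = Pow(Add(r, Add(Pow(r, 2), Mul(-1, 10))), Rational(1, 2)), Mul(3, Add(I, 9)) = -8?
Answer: Rational(1030, 9) ≈ 114.44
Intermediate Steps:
I = Rational(-35, 3) (I = Add(-9, Mul(Rational(1, 3), -8)) = Add(-9, Rational(-8, 3)) = Rational(-35, 3) ≈ -11.667)
Function('M')(r) = Pow(Add(-10, r, Pow(r, 2)), Rational(1, 2)) (Function('M')(r) = Pow(Add(r, Add(Pow(r, 2), -10)), Rational(1, 2)) = Pow(Add(r, Add(-10, Pow(r, 2))), Rational(1, 2)) = Pow(Add(-10, r, Pow(r, 2)), Rational(1, 2)))
Pow(Function('M')(I), 2) = Pow(Pow(Add(-10, Rational(-35, 3), Pow(Rational(-35, 3), 2)), Rational(1, 2)), 2) = Pow(Pow(Add(-10, Rational(-35, 3), Rational(1225, 9)), Rational(1, 2)), 2) = Pow(Pow(Rational(1030, 9), Rational(1, 2)), 2) = Pow(Mul(Rational(1, 3), Pow(1030, Rational(1, 2))), 2) = Rational(1030, 9)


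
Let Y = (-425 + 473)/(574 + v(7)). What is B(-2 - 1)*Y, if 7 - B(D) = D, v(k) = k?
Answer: 480/581 ≈ 0.82616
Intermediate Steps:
B(D) = 7 - D
Y = 48/581 (Y = (-425 + 473)/(574 + 7) = 48/581 ≈ 0.082616)
B(-2 - 1)*Y = (7 - (-2 - 1))*(48/581) = (7 - 1*(-3))*(48/581) = (7 + 3)*(48/581) = 10*(48/581) = 480/581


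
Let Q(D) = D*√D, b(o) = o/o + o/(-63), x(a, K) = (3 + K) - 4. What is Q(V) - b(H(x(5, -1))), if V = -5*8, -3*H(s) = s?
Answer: -187/189 - 80*I*√10 ≈ -0.98942 - 252.98*I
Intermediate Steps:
x(a, K) = -1 + K
H(s) = -s/3
b(o) = 1 - o/63 (b(o) = 1 + o*(-1/63) = 1 - o/63)
V = -40
Q(D) = D^(3/2)
Q(V) - b(H(x(5, -1))) = (-40)^(3/2) - (1 - (-1)*(-1 - 1)/189) = -80*I*√10 - (1 - (-1)*(-2)/189) = -80*I*√10 - (1 - 1/63*⅔) = -80*I*√10 - (1 - 2/189) = -80*I*√10 - 1*187/189 = -80*I*√10 - 187/189 = -187/189 - 80*I*√10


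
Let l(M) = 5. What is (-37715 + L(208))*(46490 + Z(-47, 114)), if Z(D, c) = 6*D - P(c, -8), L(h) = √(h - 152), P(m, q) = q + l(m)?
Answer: -1742847865 + 92422*√14 ≈ -1.7425e+9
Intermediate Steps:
P(m, q) = 5 + q (P(m, q) = q + 5 = 5 + q)
L(h) = √(-152 + h)
Z(D, c) = 3 + 6*D (Z(D, c) = 6*D - (5 - 8) = 6*D - 1*(-3) = 6*D + 3 = 3 + 6*D)
(-37715 + L(208))*(46490 + Z(-47, 114)) = (-37715 + √(-152 + 208))*(46490 + (3 + 6*(-47))) = (-37715 + √56)*(46490 + (3 - 282)) = (-37715 + 2*√14)*(46490 - 279) = (-37715 + 2*√14)*46211 = -1742847865 + 92422*√14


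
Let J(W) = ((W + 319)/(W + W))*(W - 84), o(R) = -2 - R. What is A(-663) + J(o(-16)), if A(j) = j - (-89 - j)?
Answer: -4139/2 ≈ -2069.5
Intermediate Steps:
J(W) = (-84 + W)*(319 + W)/(2*W) (J(W) = ((319 + W)/((2*W)))*(-84 + W) = ((319 + W)*(1/(2*W)))*(-84 + W) = ((319 + W)/(2*W))*(-84 + W) = (-84 + W)*(319 + W)/(2*W))
A(j) = 89 + 2*j (A(j) = j + (89 + j) = 89 + 2*j)
A(-663) + J(o(-16)) = (89 + 2*(-663)) + (-26796 + (-2 - 1*(-16))*(235 + (-2 - 1*(-16))))/(2*(-2 - 1*(-16))) = (89 - 1326) + (-26796 + (-2 + 16)*(235 + (-2 + 16)))/(2*(-2 + 16)) = -1237 + (½)*(-26796 + 14*(235 + 14))/14 = -1237 + (½)*(1/14)*(-26796 + 14*249) = -1237 + (½)*(1/14)*(-26796 + 3486) = -1237 + (½)*(1/14)*(-23310) = -1237 - 1665/2 = -4139/2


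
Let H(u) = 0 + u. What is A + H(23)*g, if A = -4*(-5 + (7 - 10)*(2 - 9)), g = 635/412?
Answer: -11763/412 ≈ -28.551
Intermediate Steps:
g = 635/412 (g = 635*(1/412) = 635/412 ≈ 1.5413)
A = -64 (A = -4*(-5 - 3*(-7)) = -4*(-5 + 21) = -4*16 = -64)
H(u) = u
A + H(23)*g = -64 + 23*(635/412) = -64 + 14605/412 = -11763/412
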